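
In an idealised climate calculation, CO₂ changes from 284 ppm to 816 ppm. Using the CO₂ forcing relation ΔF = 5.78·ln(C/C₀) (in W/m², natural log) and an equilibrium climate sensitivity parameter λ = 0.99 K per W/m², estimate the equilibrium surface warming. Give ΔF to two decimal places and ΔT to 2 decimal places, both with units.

ΔF = 6.10 W/m²; ΔT = 6.04 K

CO₂: 5.78 × ln(816/284) = 5.78 × ln(2.87324) = 5.78 × 1.05544 = 6.1004 W/m².
ΔT = λ ΔF = 0.99 × 6.10 = 6.0390 K.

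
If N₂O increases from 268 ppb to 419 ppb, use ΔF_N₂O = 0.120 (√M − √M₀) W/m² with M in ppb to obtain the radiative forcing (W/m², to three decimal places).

ΔF = 0.492 W/m²

N₂O: 0.120 × (√419 − √268) = 0.120 × (20.4695 − 16.3707) = 0.120 × 4.0988 = 0.4919 W/m².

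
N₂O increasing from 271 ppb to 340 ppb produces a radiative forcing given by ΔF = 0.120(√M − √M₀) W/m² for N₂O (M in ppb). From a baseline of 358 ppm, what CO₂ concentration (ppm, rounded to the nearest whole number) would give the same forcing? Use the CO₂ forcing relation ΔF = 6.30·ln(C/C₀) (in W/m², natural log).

N₂O forcing: 0.120 × (√340 − √271) = 0.120 × (18.4391 − 16.4621) = 0.120 × 1.9770 = 0.23724 W/m².
Set 6.30 ln(C/358) = 0.23724: ln(C/358) = 0.23724/6.30 = 0.03766, so C = 358 × e^0.03766 = 358 × 1.03838 = 371.74 ppm.

C ≈ 372 ppm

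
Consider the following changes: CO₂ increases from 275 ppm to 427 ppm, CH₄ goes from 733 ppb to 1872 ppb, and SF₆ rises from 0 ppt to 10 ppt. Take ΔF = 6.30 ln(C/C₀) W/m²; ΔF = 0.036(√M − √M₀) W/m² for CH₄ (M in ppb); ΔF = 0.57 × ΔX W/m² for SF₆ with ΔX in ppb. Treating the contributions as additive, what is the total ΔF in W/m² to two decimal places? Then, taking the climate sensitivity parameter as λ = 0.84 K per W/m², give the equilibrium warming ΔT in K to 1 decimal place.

CO₂: 6.30 × ln(427/275) = 6.30 × ln(1.55273) = 6.30 × 0.44001 = 2.7721 W/m².
CH₄: 0.036 × (√1872 − √733) = 0.036 × (43.2666 − 27.0740) = 0.036 × 16.1926 = 0.5829 W/m².
SF₆: Δ = 10 − 0 = 10 ppt = 0.010 ppb; ΔF = 0.57 × 0.010 = 0.0057 W/m².
Total ΔF = 2.7721 + 0.5829 + 0.0057 = 3.3607 W/m².
ΔT = λ ΔF = 0.84 × 3.36 = 2.8224 K.

ΔF = 3.36 W/m²; ΔT = 2.8 K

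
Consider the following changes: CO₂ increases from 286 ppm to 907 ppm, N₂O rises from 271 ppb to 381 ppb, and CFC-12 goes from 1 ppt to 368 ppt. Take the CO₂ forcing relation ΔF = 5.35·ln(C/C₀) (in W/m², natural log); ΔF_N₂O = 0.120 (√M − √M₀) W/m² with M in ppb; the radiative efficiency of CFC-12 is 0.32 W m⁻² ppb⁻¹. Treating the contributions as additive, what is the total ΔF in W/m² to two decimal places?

CO₂: 5.35 × ln(907/286) = 5.35 × ln(3.17133) = 5.35 × 1.15415 = 6.1747 W/m².
N₂O: 0.120 × (√381 − √271) = 0.120 × (19.5192 − 16.4621) = 0.120 × 3.0571 = 0.3669 W/m².
CFC-12: Δ = 368 − 1 = 367 ppt = 0.367 ppb; ΔF = 0.32 × 0.367 = 0.1174 W/m².
Total ΔF = 6.1747 + 0.3669 + 0.1174 = 6.6590 W/m².

ΔF = 6.66 W/m²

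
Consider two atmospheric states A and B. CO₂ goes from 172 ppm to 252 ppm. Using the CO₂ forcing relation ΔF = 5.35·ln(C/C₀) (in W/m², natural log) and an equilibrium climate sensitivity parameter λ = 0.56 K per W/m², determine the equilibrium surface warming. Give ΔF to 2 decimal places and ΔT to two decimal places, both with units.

ΔF = 2.04 W/m²; ΔT = 1.14 K

CO₂: 5.35 × ln(252/172) = 5.35 × ln(1.46512) = 5.35 × 0.38194 = 2.0434 W/m².
ΔT = λ ΔF = 0.56 × 2.04 = 1.1424 K.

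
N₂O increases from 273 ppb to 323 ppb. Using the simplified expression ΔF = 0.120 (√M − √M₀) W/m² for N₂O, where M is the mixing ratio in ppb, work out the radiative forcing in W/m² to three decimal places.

N₂O: 0.120 × (√323 − √273) = 0.120 × (17.9722 − 16.5227) = 0.120 × 1.4495 = 0.1739 W/m².

ΔF = 0.174 W/m²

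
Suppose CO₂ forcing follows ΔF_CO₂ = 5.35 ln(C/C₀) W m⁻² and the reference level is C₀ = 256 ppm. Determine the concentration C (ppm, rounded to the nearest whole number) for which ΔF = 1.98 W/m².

C ≈ 371 ppm

Set 5.35 ln(C/256) = 1.98, so ln(C/256) = 1.98/5.35 = 0.37009.
Then C/256 = e^0.37009 = 1.44786, giving C = 256 × 1.44786 = 370.65 ppm.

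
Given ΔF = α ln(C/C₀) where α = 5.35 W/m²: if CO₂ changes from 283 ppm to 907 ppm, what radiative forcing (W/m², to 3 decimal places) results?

CO₂: 5.35 × ln(907/283) = 5.35 × ln(3.20495) = 5.35 × 1.16470 = 6.2311 W/m².

ΔF = 6.231 W/m²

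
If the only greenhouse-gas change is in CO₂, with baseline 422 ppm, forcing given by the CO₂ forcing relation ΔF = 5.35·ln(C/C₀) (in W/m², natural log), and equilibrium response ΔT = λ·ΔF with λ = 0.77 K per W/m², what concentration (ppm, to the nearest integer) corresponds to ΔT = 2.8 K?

Required forcing: ΔF = ΔT/λ = 2.8/0.77 = 3.6364 W/m².
Then ln(C/422) = ΔF/5.35 = 3.6364/5.35 = 0.67970.
So C = 422 × e^0.67970 = 422 × 1.97329 = 832.73 ppm.

C ≈ 833 ppm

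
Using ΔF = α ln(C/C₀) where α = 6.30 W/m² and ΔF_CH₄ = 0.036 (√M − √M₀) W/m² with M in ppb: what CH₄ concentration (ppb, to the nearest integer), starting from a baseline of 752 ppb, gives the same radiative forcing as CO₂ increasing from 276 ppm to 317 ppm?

CO₂ forcing: 6.30 × ln(317/276) = 6.30 × 0.138501 = 0.87256 W/m².
Set 0.036(√M − √752) = 0.87256: √M = 0.87256/0.036 + √752 = 24.2378 + 27.4226 = 51.6604.
M = (51.6604)² = 2668.80 ppb.

M ≈ 2669 ppb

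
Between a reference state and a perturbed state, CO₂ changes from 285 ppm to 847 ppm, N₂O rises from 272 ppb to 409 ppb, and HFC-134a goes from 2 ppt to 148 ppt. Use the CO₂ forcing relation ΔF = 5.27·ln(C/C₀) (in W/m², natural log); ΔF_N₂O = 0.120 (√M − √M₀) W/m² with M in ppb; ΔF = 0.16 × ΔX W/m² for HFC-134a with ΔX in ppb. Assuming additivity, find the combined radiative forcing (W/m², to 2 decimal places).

CO₂: 5.27 × ln(847/285) = 5.27 × ln(2.97193) = 5.27 × 1.08921 = 5.7401 W/m².
N₂O: 0.120 × (√409 − √272) = 0.120 × (20.2237 − 16.4924) = 0.120 × 3.7313 = 0.4478 W/m².
HFC-134a: Δ = 148 − 2 = 146 ppt = 0.146 ppb; ΔF = 0.16 × 0.146 = 0.0234 W/m².
Total ΔF = 5.7401 + 0.4478 + 0.0234 = 6.2113 W/m².

ΔF = 6.21 W/m²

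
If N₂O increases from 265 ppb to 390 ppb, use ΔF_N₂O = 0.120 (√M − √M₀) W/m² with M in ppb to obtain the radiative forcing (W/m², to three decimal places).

N₂O: 0.120 × (√390 − √265) = 0.120 × (19.7484 − 16.2788) = 0.120 × 3.4696 = 0.4164 W/m².

ΔF = 0.416 W/m²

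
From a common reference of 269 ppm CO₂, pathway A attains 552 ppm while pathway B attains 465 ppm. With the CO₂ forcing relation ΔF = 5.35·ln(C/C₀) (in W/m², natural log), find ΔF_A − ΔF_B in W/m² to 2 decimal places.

ΔF_A = 5.35 ln(552/269) = 5.35 × 0.71884 = 3.8458 W/m².
ΔF_B = 5.35 ln(465/269) = 5.35 × 0.54733 = 2.9282 W/m².
Difference: 3.8458 − 2.9282 = 0.9176 W/m².
(Equivalently, ΔF_A − ΔF_B = 5.35 ln(552/465) = 5.35 × 0.17151 = 0.9176 W/m².)

ΔF_A − ΔF_B = 0.92 W/m²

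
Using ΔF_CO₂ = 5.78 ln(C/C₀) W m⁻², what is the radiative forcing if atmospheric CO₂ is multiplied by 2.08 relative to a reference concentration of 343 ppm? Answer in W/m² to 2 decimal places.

ΔF = 4.23 W/m²

Because the forcing depends only on the ratio C/C₀, the initial concentration does not enter.
ΔF = 5.78 × ln(2.08) = 5.78 × 0.73237 = 4.2331 W/m².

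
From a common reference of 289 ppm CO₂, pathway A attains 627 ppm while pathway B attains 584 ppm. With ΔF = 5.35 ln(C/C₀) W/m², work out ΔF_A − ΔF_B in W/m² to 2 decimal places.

ΔF_A = 5.35 ln(627/289) = 5.35 × 0.77452 = 4.1437 W/m².
ΔF_B = 5.35 ln(584/289) = 5.35 × 0.70347 = 3.7636 W/m².
Difference: 4.1437 − 3.7636 = 0.3801 W/m².
(Equivalently, ΔF_A − ΔF_B = 5.35 ln(627/584) = 5.35 × 0.07105 = 0.3801 W/m².)

ΔF_A − ΔF_B = 0.38 W/m²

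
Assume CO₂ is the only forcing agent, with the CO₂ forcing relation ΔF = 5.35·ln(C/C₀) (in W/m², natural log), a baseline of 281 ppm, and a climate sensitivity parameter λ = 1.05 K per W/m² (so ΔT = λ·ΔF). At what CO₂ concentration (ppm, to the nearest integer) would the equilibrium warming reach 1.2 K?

C ≈ 348 ppm

Required forcing: ΔF = ΔT/λ = 1.2/1.05 = 1.1429 W/m².
Then ln(C/281) = ΔF/5.35 = 1.1429/5.35 = 0.21363.
So C = 281 × e^0.21363 = 281 × 1.23816 = 347.92 ppm.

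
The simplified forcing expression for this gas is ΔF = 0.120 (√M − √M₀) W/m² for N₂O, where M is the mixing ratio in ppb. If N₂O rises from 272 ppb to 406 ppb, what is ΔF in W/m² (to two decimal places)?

ΔF = 0.44 W/m²

N₂O: 0.120 × (√406 − √272) = 0.120 × (20.1494 − 16.4924) = 0.120 × 3.6570 = 0.4388 W/m².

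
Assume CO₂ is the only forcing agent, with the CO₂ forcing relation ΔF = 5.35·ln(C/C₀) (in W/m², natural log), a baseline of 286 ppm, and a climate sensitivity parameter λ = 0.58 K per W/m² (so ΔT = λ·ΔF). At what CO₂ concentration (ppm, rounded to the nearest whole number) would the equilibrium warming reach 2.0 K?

C ≈ 545 ppm

Required forcing: ΔF = ΔT/λ = 2.0/0.58 = 3.4483 W/m².
Then ln(C/286) = ΔF/5.35 = 3.4483/5.35 = 0.64454.
So C = 286 × e^0.64454 = 286 × 1.90511 = 544.86 ppm.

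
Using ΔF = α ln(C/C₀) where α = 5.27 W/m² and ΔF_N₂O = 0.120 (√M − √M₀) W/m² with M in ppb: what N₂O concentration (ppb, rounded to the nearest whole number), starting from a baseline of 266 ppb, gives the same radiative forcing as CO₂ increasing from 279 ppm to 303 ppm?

M ≈ 397 ppb

CO₂ forcing: 5.27 × ln(303/279) = 5.27 × 0.082521 = 0.43489 W/m².
Set 0.120(√M − √266) = 0.43489: √M = 0.43489/0.120 + √266 = 3.6241 + 16.3095 = 19.9336.
M = (19.9336)² = 397.35 ppb.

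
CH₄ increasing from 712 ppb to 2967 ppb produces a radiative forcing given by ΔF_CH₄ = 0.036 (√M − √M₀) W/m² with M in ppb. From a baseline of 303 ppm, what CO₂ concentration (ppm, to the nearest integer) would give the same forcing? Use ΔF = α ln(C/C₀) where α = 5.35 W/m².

CH₄ forcing: 0.036 × (√2967 − √712) = 0.036 × (54.4702 − 26.6833) = 0.036 × 27.7869 = 1.00033 W/m².
Set 5.35 ln(C/303) = 1.00033: ln(C/303) = 1.00033/5.35 = 0.18698, so C = 303 × e^0.18698 = 303 × 1.20560 = 365.30 ppm.

C ≈ 365 ppm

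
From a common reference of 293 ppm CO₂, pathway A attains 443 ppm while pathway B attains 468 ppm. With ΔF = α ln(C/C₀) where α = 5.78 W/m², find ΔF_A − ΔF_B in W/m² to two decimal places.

ΔF_A − ΔF_B = -0.32 W/m²

ΔF_A = 5.78 ln(443/293) = 5.78 × 0.41340 = 2.3895 W/m².
ΔF_B = 5.78 ln(468/293) = 5.78 × 0.46830 = 2.7068 W/m².
Difference: 2.3895 − 2.7068 = -0.3173 W/m².
(Equivalently, ΔF_A − ΔF_B = 5.78 ln(443/468) = 5.78 × -0.05490 = -0.3173 W/m².)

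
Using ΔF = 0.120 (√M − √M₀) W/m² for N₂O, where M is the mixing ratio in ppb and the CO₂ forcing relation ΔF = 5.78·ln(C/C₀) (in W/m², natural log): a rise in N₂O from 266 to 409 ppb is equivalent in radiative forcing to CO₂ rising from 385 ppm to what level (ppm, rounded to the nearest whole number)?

N₂O forcing: 0.120 × (√409 − √266) = 0.120 × (20.2237 − 16.3095) = 0.120 × 3.9142 = 0.46970 W/m².
Set 5.78 ln(C/385) = 0.46970: ln(C/385) = 0.46970/5.78 = 0.08126, so C = 385 × e^0.08126 = 385 × 1.08465 = 417.59 ppm.

C ≈ 418 ppm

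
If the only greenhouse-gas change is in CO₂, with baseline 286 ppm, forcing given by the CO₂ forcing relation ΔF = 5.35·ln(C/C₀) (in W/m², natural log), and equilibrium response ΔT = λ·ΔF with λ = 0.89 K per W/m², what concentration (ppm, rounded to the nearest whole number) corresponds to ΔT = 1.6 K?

C ≈ 400 ppm

Required forcing: ΔF = ΔT/λ = 1.6/0.89 = 1.7978 W/m².
Then ln(C/286) = ΔF/5.35 = 1.7978/5.35 = 0.33604.
So C = 286 × e^0.33604 = 286 × 1.39939 = 400.23 ppm.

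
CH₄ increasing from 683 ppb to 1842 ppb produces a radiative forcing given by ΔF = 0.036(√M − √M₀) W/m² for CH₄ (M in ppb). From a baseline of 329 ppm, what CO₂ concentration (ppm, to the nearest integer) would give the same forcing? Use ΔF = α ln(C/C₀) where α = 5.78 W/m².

C ≈ 365 ppm

CH₄ forcing: 0.036 × (√1842 − √683) = 0.036 × (42.9185 − 26.1343) = 0.036 × 16.7842 = 0.60423 W/m².
Set 5.78 ln(C/329) = 0.60423: ln(C/329) = 0.60423/5.78 = 0.10454, so C = 329 × e^0.10454 = 329 × 1.11020 = 365.26 ppm.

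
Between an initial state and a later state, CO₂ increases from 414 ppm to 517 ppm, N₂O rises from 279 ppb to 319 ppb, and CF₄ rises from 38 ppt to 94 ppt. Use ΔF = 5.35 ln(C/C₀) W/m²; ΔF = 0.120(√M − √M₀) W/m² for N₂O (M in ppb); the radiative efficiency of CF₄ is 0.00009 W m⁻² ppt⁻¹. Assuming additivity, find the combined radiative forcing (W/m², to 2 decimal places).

CO₂: 5.35 × ln(517/414) = 5.35 × ln(1.24879) = 5.35 × 0.22218 = 1.1887 W/m².
N₂O: 0.120 × (√319 − √279) = 0.120 × (17.8606 − 16.7033) = 0.120 × 1.1573 = 0.1389 W/m².
CF₄: ΔF = 0.00009 × (94 − 38) = 0.00009 × 56 = 0.0050 W/m².
Total ΔF = 1.1887 + 0.1389 + 0.0050 = 1.3326 W/m².

ΔF = 1.33 W/m²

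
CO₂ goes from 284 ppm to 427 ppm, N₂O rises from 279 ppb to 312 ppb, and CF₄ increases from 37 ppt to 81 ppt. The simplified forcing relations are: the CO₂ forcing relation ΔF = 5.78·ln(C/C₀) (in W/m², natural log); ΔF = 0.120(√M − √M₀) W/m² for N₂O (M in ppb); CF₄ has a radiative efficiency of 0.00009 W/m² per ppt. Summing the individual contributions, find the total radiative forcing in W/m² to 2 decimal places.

CO₂: 5.78 × ln(427/284) = 5.78 × ln(1.50352) = 5.78 × 0.40781 = 2.3571 W/m².
N₂O: 0.120 × (√312 − √279) = 0.120 × (17.6635 − 16.7033) = 0.120 × 0.9602 = 0.1152 W/m².
CF₄: ΔF = 0.00009 × (81 − 37) = 0.00009 × 44 = 0.0040 W/m².
Total ΔF = 2.3571 + 0.1152 + 0.0040 = 2.4763 W/m².

ΔF = 2.48 W/m²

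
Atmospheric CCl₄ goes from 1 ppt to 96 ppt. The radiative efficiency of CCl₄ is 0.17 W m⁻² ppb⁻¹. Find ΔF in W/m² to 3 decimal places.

CCl₄: Δ = 96 − 1 = 95 ppt = 0.095 ppb; ΔF = 0.17 × 0.095 = 0.0162 W/m².

ΔF = 0.016 W/m²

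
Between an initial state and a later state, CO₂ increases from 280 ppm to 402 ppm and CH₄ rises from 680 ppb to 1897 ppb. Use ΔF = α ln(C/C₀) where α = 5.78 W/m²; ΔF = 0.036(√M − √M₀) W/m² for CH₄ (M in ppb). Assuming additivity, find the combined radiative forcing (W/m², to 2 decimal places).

CO₂: 5.78 × ln(402/280) = 5.78 × ln(1.43571) = 5.78 × 0.36166 = 2.0904 W/m².
CH₄: 0.036 × (√1897 − √680) = 0.036 × (43.5546 − 26.0768) = 0.036 × 17.4778 = 0.6292 W/m².
Total ΔF = 2.0904 + 0.6292 = 2.7196 W/m².

ΔF = 2.72 W/m²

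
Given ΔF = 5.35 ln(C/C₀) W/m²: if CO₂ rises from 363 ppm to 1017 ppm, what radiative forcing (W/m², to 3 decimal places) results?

CO₂: 5.35 × ln(1017/363) = 5.35 × ln(2.80165) = 5.35 × 1.03021 = 5.5116 W/m².

ΔF = 5.512 W/m²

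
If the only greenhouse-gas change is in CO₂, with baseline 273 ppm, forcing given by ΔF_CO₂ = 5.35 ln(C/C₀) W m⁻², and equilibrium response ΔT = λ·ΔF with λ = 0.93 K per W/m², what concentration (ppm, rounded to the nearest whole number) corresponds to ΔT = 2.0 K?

C ≈ 408 ppm

Required forcing: ΔF = ΔT/λ = 2.0/0.93 = 2.1505 W/m².
Then ln(C/273) = ΔF/5.35 = 2.1505/5.35 = 0.40196.
So C = 273 × e^0.40196 = 273 × 1.49475 = 408.07 ppm.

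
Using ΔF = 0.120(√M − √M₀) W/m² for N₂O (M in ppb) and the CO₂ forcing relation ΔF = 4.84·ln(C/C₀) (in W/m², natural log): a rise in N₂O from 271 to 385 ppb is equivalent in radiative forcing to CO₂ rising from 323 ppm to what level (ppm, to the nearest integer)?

C ≈ 349 ppm

N₂O forcing: 0.120 × (√385 − √271) = 0.120 × (19.6214 − 16.4621) = 0.120 × 3.1593 = 0.37912 W/m².
Set 4.84 ln(C/323) = 0.37912: ln(C/323) = 0.37912/4.84 = 0.07833, so C = 323 × e^0.07833 = 323 × 1.08148 = 349.32 ppm.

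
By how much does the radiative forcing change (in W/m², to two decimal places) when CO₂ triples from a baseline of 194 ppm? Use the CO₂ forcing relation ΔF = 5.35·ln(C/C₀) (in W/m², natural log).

Because the forcing depends only on the ratio C/C₀, the initial concentration does not enter.
ΔF = 5.35 × ln(3) = 5.35 × 1.09861 = 5.8776 W/m².

ΔF = 5.88 W/m²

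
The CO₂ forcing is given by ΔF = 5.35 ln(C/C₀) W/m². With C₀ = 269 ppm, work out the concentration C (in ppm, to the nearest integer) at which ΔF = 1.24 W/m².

C ≈ 339 ppm

Set 5.35 ln(C/269) = 1.24, so ln(C/269) = 1.24/5.35 = 0.23178.
Then C/269 = e^0.23178 = 1.26084, giving C = 269 × 1.26084 = 339.17 ppm.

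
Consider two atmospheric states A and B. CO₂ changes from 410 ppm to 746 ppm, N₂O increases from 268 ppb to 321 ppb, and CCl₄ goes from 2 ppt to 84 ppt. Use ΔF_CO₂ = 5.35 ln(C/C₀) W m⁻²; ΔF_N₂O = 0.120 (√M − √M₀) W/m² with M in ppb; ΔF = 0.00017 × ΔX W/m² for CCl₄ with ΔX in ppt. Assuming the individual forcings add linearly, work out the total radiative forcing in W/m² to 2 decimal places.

CO₂: 5.35 × ln(746/410) = 5.35 × ln(1.81951) = 5.35 × 0.59857 = 3.2023 W/m².
N₂O: 0.120 × (√321 − √268) = 0.120 × (17.9165 − 16.3707) = 0.120 × 1.5458 = 0.1855 W/m².
CCl₄: ΔF = 0.00017 × (84 − 2) = 0.00017 × 82 = 0.0139 W/m².
Total ΔF = 3.2023 + 0.1855 + 0.0139 = 3.4017 W/m².

ΔF = 3.40 W/m²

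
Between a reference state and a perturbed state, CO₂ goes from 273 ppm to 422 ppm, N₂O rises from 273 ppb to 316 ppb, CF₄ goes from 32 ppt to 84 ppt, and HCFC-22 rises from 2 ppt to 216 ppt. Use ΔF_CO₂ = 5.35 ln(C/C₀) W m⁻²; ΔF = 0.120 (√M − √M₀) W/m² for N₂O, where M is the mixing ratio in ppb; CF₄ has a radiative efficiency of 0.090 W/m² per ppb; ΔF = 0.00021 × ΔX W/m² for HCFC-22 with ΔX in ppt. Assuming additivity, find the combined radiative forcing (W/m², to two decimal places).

CO₂: 5.35 × ln(422/273) = 5.35 × ln(1.54579) = 5.35 × 0.43554 = 2.3301 W/m².
N₂O: 0.120 × (√316 − √273) = 0.120 × (17.7764 − 16.5227) = 0.120 × 1.2537 = 0.1504 W/m².
CF₄: Δ = 84 − 32 = 52 ppt = 0.052 ppb; ΔF = 0.090 × 0.052 = 0.0047 W/m².
HCFC-22: ΔF = 0.00021 × (216 − 2) = 0.00021 × 214 = 0.0449 W/m².
Total ΔF = 2.3301 + 0.1504 + 0.0047 + 0.0449 = 2.5301 W/m².

ΔF = 2.53 W/m²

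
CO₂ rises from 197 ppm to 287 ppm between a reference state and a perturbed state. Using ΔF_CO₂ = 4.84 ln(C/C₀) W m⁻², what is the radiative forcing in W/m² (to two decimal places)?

ΔF = 1.82 W/m²

CO₂ absorption bands are partially saturated, so forcing scales with the logarithm of the concentration ratio.
CO₂: 4.84 × ln(287/197) = 4.84 × ln(1.45685) = 4.84 × 0.37628 = 1.8212 W/m².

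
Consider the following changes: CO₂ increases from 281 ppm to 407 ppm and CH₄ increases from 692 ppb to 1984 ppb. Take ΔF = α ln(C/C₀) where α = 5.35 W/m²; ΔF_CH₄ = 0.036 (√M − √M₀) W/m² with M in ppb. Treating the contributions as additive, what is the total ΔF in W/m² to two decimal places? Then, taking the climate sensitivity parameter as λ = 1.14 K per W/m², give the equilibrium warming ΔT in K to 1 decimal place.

ΔF = 2.64 W/m²; ΔT = 3.0 K

CO₂: 5.35 × ln(407/281) = 5.35 × ln(1.44840) = 5.35 × 0.37046 = 1.9820 W/m².
CH₄: 0.036 × (√1984 − √692) = 0.036 × (44.5421 − 26.3059) = 0.036 × 18.2362 = 0.6565 W/m².
Total ΔF = 1.9820 + 0.6565 = 2.6385 W/m².
ΔT = λ ΔF = 1.14 × 2.64 = 3.0096 K.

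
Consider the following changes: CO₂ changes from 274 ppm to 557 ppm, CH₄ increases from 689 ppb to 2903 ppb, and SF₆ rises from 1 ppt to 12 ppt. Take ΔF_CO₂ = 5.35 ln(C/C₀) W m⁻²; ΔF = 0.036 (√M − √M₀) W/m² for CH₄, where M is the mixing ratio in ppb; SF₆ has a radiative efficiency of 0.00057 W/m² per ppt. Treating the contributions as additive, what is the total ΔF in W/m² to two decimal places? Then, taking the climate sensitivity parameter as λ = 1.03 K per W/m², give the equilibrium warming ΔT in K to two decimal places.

CO₂: 5.35 × ln(557/274) = 5.35 × ln(2.03285) = 5.35 × 0.70944 = 3.7955 W/m².
CH₄: 0.036 × (√2903 − √689) = 0.036 × (53.8795 − 26.2488) = 0.036 × 27.6307 = 0.9947 W/m².
SF₆: ΔF = 0.00057 × (12 − 1) = 0.00057 × 11 = 0.0063 W/m².
Total ΔF = 3.7955 + 0.9947 + 0.0063 = 4.7965 W/m².
ΔT = λ ΔF = 1.03 × 4.80 = 4.9440 K.

ΔF = 4.80 W/m²; ΔT = 4.94 K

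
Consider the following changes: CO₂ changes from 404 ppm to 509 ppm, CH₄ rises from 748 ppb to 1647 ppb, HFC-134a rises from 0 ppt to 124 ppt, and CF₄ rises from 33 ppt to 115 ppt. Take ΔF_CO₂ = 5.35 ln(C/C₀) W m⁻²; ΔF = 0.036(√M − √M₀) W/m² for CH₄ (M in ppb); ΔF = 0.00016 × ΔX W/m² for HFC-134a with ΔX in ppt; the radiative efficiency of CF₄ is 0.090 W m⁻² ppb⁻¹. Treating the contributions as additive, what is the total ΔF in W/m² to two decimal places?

ΔF = 1.74 W/m²

CO₂: 5.35 × ln(509/404) = 5.35 × ln(1.25990) = 5.35 × 0.23103 = 1.2360 W/m².
CH₄: 0.036 × (√1647 − √748) = 0.036 × (40.5832 − 27.3496) = 0.036 × 13.2336 = 0.4764 W/m².
HFC-134a: ΔF = 0.00016 × (124 − 0) = 0.00016 × 124 = 0.0198 W/m².
CF₄: Δ = 115 − 33 = 82 ppt = 0.082 ppb; ΔF = 0.090 × 0.082 = 0.0074 W/m².
Total ΔF = 1.2360 + 0.4764 + 0.0198 + 0.0074 = 1.7396 W/m².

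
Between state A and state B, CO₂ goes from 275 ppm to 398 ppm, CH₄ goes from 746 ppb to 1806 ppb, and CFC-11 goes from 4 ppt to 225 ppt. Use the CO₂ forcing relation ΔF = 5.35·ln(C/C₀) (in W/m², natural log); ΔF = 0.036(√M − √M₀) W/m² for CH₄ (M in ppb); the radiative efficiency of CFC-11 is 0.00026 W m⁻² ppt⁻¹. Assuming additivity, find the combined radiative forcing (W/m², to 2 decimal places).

ΔF = 2.58 W/m²

CO₂: 5.35 × ln(398/275) = 5.35 × ln(1.44727) = 5.35 × 0.36968 = 1.9778 W/m².
CH₄: 0.036 × (√1806 − √746) = 0.036 × (42.4971 − 27.3130) = 0.036 × 15.1841 = 0.5466 W/m².
CFC-11: ΔF = 0.00026 × (225 − 4) = 0.00026 × 221 = 0.0575 W/m².
Total ΔF = 1.9778 + 0.5466 + 0.0575 = 2.5819 W/m².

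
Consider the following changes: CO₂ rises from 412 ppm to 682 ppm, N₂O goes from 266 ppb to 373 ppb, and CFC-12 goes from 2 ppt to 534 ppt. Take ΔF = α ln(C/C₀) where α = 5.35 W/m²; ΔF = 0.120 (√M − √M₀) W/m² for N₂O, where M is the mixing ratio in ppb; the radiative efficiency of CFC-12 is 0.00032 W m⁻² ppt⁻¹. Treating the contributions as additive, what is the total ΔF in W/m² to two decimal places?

CO₂: 5.35 × ln(682/412) = 5.35 × ln(1.65534) = 5.35 × 0.50401 = 2.6965 W/m².
N₂O: 0.120 × (√373 − √266) = 0.120 × (19.3132 − 16.3095) = 0.120 × 3.0037 = 0.3604 W/m².
CFC-12: ΔF = 0.00032 × (534 − 2) = 0.00032 × 532 = 0.1702 W/m².
Total ΔF = 2.6965 + 0.3604 + 0.1702 = 3.2271 W/m².

ΔF = 3.23 W/m²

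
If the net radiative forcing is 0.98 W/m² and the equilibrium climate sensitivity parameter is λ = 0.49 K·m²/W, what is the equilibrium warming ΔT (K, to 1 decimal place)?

ΔT = λ ΔF = 0.49 × 0.98 = 0.4802 K.

ΔT = 0.5 K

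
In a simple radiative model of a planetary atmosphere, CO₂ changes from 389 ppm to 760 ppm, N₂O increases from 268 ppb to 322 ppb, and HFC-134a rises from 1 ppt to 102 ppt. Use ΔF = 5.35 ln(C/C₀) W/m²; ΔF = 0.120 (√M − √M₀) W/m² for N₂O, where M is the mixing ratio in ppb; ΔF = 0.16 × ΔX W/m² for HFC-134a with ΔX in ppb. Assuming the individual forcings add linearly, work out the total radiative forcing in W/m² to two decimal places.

ΔF = 3.79 W/m²

CO₂: 5.35 × ln(760/389) = 5.35 × ln(1.95373) = 5.35 × 0.66974 = 3.5831 W/m².
N₂O: 0.120 × (√322 − √268) = 0.120 × (17.9444 − 16.3707) = 0.120 × 1.5737 = 0.1888 W/m².
HFC-134a: Δ = 102 − 1 = 101 ppt = 0.101 ppb; ΔF = 0.16 × 0.101 = 0.0162 W/m².
Total ΔF = 3.5831 + 0.1888 + 0.0162 = 3.7881 W/m².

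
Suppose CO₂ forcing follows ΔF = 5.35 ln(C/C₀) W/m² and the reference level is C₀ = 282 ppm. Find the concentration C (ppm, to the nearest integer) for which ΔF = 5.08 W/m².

Set 5.35 ln(C/282) = 5.08, so ln(C/282) = 5.08/5.35 = 0.94953.
Then C/282 = e^0.94953 = 2.58449, giving C = 282 × 2.58449 = 728.83 ppm.

C ≈ 729 ppm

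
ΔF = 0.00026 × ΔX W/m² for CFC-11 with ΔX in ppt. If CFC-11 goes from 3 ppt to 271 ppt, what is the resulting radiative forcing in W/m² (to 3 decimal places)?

CFC-11: ΔF = 0.00026 × (271 − 3) = 0.00026 × 268 = 0.0697 W/m².

ΔF = 0.070 W/m²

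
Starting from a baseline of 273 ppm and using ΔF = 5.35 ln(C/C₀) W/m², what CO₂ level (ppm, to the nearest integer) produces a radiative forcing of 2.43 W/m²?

Set 5.35 ln(C/273) = 2.43, so ln(C/273) = 2.43/5.35 = 0.45421.
Then C/273 = e^0.45421 = 1.57493, giving C = 273 × 1.57493 = 429.96 ppm.

C ≈ 430 ppm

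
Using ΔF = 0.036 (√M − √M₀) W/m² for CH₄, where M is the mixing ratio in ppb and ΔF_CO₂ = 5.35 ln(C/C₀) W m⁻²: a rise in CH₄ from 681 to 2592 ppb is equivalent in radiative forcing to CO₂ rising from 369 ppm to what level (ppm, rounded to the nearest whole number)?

C ≈ 436 ppm

CH₄ forcing: 0.036 × (√2592 − √681) = 0.036 × (50.9117 − 26.0960) = 0.036 × 24.8157 = 0.89337 W/m².
Set 5.35 ln(C/369) = 0.89337: ln(C/369) = 0.89337/5.35 = 0.16699, so C = 369 × e^0.16699 = 369 × 1.18174 = 436.06 ppm.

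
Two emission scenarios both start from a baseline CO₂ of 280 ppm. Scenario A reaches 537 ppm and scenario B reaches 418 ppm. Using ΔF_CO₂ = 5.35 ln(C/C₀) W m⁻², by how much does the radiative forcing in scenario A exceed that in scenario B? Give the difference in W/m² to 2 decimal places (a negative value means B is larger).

ΔF_A − ΔF_B = 1.34 W/m²

ΔF_A = 5.35 ln(537/280) = 5.35 × 0.65121 = 3.4840 W/m².
ΔF_B = 5.35 ln(418/280) = 5.35 × 0.40069 = 2.1437 W/m².
Difference: 3.4840 − 2.1437 = 1.3403 W/m².
(Equivalently, ΔF_A − ΔF_B = 5.35 ln(537/418) = 5.35 × 0.25052 = 1.3403 W/m².)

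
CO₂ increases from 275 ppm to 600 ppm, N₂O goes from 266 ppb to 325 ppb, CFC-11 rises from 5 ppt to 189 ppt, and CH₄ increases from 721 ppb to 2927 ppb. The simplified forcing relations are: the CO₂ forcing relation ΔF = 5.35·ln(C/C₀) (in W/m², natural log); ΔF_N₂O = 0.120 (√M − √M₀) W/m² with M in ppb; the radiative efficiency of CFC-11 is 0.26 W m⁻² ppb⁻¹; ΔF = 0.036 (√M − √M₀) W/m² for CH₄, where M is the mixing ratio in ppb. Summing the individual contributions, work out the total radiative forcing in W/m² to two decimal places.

CO₂: 5.35 × ln(600/275) = 5.35 × ln(2.18182) = 5.35 × 0.78016 = 4.1739 W/m².
N₂O: 0.120 × (√325 − √266) = 0.120 × (18.0278 − 16.3095) = 0.120 × 1.7183 = 0.2062 W/m².
CFC-11: Δ = 189 − 5 = 184 ppt = 0.184 ppb; ΔF = 0.26 × 0.184 = 0.0478 W/m².
CH₄: 0.036 × (√2927 − √721) = 0.036 × (54.1018 − 26.8514) = 0.036 × 27.2504 = 0.9810 W/m².
Total ΔF = 4.1739 + 0.2062 + 0.0478 + 0.9810 = 5.4089 W/m².

ΔF = 5.41 W/m²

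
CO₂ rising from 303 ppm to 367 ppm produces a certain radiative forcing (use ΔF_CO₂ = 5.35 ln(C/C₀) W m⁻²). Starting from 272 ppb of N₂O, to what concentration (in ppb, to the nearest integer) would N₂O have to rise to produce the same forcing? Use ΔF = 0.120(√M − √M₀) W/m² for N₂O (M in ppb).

M ≈ 627 ppb

CO₂ forcing: 5.35 × ln(367/303) = 5.35 × 0.191629 = 1.02522 W/m².
Set 0.120(√M − √272) = 1.02522: √M = 1.02522/0.120 + √272 = 8.5435 + 16.4924 = 25.0359.
M = (25.0359)² = 626.80 ppb.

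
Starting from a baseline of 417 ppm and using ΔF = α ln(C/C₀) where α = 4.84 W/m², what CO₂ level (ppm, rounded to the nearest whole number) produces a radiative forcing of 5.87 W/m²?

C ≈ 1402 ppm

Set 4.84 ln(C/417) = 5.87, so ln(C/417) = 5.87/4.84 = 1.21281.
Then C/417 = e^1.21281 = 3.36292, giving C = 417 × 3.36292 = 1402.34 ppm.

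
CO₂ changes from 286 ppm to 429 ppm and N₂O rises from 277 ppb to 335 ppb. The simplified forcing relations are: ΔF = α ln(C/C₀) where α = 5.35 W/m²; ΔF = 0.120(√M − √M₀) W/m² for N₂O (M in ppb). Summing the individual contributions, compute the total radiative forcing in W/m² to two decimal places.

CO₂: 5.35 × ln(429/286) = 5.35 × ln(1.50000) = 5.35 × 0.40547 = 2.1693 W/m².
N₂O: 0.120 × (√335 − √277) = 0.120 × (18.3030 − 16.6433) = 0.120 × 1.6597 = 0.1992 W/m².
Total ΔF = 2.1693 + 0.1992 = 2.3685 W/m².

ΔF = 2.37 W/m²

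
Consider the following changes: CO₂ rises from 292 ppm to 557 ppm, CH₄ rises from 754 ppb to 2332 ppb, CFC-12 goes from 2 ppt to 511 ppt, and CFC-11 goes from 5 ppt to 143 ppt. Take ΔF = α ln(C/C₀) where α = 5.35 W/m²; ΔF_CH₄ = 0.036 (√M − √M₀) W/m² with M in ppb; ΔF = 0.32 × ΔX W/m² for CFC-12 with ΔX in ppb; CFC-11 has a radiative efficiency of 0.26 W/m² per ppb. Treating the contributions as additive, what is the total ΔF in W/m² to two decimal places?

CO₂: 5.35 × ln(557/292) = 5.35 × ln(1.90753) = 5.35 × 0.64581 = 3.4551 W/m².
CH₄: 0.036 × (√2332 − √754) = 0.036 × (48.2908 − 27.4591) = 0.036 × 20.8317 = 0.7499 W/m².
CFC-12: Δ = 511 − 2 = 509 ppt = 0.509 ppb; ΔF = 0.32 × 0.509 = 0.1629 W/m².
CFC-11: Δ = 143 − 5 = 138 ppt = 0.138 ppb; ΔF = 0.26 × 0.138 = 0.0359 W/m².
Total ΔF = 3.4551 + 0.7499 + 0.1629 + 0.0359 = 4.4038 W/m².

ΔF = 4.40 W/m²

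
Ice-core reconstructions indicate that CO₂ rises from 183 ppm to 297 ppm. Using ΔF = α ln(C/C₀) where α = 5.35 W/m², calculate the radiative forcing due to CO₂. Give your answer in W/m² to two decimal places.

ΔF = 2.59 W/m²

CO₂: 5.35 × ln(297/183) = 5.35 × ln(1.62295) = 5.35 × 0.48425 = 2.5907 W/m².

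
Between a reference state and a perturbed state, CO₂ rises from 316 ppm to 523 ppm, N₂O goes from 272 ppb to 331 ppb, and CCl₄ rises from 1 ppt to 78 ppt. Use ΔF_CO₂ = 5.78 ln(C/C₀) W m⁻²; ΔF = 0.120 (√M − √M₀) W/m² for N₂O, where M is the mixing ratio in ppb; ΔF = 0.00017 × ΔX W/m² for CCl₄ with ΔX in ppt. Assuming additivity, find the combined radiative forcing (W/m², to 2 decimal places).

CO₂: 5.78 × ln(523/316) = 5.78 × ln(1.65506) = 5.78 × 0.50384 = 2.9122 W/m².
N₂O: 0.120 × (√331 − √272) = 0.120 × (18.1934 − 16.4924) = 0.120 × 1.7010 = 0.2041 W/m².
CCl₄: ΔF = 0.00017 × (78 − 1) = 0.00017 × 77 = 0.0131 W/m².
Total ΔF = 2.9122 + 0.2041 + 0.0131 = 3.1294 W/m².

ΔF = 3.13 W/m²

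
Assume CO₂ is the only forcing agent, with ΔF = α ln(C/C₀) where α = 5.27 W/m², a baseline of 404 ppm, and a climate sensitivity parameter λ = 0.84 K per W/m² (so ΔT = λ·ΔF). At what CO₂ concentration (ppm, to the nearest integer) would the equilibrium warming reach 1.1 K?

C ≈ 518 ppm

Required forcing: ΔF = ΔT/λ = 1.1/0.84 = 1.3095 W/m².
Then ln(C/404) = ΔF/5.27 = 1.3095/5.27 = 0.24848.
So C = 404 × e^0.24848 = 404 × 1.28208 = 517.96 ppm.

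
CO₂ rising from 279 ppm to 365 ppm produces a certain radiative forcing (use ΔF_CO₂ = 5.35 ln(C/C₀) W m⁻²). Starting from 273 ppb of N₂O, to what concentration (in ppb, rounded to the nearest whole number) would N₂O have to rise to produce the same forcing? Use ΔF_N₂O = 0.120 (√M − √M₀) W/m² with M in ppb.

M ≈ 812 ppb

CO₂ forcing: 5.35 × ln(365/279) = 5.35 × 0.268686 = 1.43747 W/m².
Set 0.120(√M − √273) = 1.43747: √M = 1.43747/0.120 + √273 = 11.9789 + 16.5227 = 28.5016.
M = (28.5016)² = 812.34 ppb.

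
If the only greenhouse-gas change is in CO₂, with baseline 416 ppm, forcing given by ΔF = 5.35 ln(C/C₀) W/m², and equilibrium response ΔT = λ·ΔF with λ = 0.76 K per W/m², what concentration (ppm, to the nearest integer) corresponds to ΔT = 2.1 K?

Required forcing: ΔF = ΔT/λ = 2.1/0.76 = 2.7632 W/m².
Then ln(C/416) = ΔF/5.35 = 2.7632/5.35 = 0.51649.
So C = 416 × e^0.51649 = 416 × 1.67613 = 697.27 ppm.

C ≈ 697 ppm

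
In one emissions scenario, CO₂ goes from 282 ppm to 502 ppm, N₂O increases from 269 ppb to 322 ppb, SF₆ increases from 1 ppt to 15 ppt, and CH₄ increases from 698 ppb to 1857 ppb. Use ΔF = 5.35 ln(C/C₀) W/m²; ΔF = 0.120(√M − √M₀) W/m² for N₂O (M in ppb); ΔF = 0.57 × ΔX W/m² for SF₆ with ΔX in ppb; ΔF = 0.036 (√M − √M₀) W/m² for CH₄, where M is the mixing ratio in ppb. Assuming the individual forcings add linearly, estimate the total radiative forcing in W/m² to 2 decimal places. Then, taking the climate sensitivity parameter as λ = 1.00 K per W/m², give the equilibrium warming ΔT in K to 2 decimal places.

ΔF = 3.88 W/m²; ΔT = 3.88 K

CO₂: 5.35 × ln(502/282) = 5.35 × ln(1.78014) = 5.35 × 0.57669 = 3.0853 W/m².
N₂O: 0.120 × (√322 − √269) = 0.120 × (17.9444 − 16.4012) = 0.120 × 1.5432 = 0.1852 W/m².
SF₆: Δ = 15 − 1 = 14 ppt = 0.014 ppb; ΔF = 0.57 × 0.014 = 0.0080 W/m².
CH₄: 0.036 × (√1857 − √698) = 0.036 × (43.0929 − 26.4197) = 0.036 × 16.6732 = 0.6002 W/m².
Total ΔF = 3.0853 + 0.1852 + 0.0080 + 0.6002 = 3.8787 W/m².
ΔT = λ ΔF = 1.00 × 3.88 = 3.8800 K.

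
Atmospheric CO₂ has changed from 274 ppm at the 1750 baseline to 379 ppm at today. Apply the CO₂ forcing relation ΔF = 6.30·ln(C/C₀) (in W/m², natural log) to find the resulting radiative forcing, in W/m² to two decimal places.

ΔF = 2.04 W/m²

CO₂: 6.30 × ln(379/274) = 6.30 × ln(1.38321) = 6.30 × 0.32441 = 2.0438 W/m².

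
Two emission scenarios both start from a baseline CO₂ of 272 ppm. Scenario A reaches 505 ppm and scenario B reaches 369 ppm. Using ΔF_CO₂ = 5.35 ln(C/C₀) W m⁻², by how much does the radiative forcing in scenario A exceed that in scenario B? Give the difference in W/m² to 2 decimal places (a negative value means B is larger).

ΔF_A = 5.35 ln(505/272) = 5.35 × 0.61876 = 3.3104 W/m².
ΔF_B = 5.35 ln(369/272) = 5.35 × 0.30499 = 1.6317 W/m².
Difference: 3.3104 − 1.6317 = 1.6787 W/m².

ΔF_A − ΔF_B = 1.68 W/m²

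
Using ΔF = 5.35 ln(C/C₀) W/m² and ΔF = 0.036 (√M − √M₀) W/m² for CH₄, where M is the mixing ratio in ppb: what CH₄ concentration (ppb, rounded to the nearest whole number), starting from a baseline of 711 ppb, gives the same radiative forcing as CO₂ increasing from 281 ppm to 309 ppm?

CO₂ forcing: 5.35 × ln(309/281) = 5.35 × 0.094987 = 0.50818 W/m².
Set 0.036(√M − √711) = 0.50818: √M = 0.50818/0.036 + √711 = 14.1161 + 26.6646 = 40.7807.
M = (40.7807)² = 1663.07 ppb.

M ≈ 1663 ppb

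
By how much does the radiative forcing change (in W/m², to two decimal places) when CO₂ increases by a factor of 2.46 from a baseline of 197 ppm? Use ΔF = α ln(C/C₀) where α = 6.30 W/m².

ΔF = 6.30 × ln(2.46) = 6.30 × 0.90016 = 5.6710 W/m².

ΔF = 5.67 W/m²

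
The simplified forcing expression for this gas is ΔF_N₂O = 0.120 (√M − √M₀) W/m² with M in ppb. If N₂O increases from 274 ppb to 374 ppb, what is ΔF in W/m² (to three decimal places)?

ΔF = 0.334 W/m²

N₂O: 0.120 × (√374 − √274) = 0.120 × (19.3391 − 16.5529) = 0.120 × 2.7862 = 0.3343 W/m².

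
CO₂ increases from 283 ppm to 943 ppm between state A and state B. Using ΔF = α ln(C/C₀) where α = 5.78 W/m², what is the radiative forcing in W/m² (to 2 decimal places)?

CO₂: 5.78 × ln(943/283) = 5.78 × ln(3.33216) = 5.78 × 1.20362 = 6.9569 W/m².

ΔF = 6.96 W/m²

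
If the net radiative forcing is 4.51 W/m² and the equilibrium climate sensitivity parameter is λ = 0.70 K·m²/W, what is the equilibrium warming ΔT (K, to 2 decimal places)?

ΔT = λ ΔF = 0.70 × 4.51 = 3.1570 K.

ΔT = 3.16 K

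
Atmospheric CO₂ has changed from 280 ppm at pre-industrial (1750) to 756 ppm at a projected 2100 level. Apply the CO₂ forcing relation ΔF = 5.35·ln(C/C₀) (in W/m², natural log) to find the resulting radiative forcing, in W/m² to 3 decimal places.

CO₂: 5.35 × ln(756/280) = 5.35 × ln(2.70000) = 5.35 × 0.99325 = 5.3139 W/m².

ΔF = 5.314 W/m²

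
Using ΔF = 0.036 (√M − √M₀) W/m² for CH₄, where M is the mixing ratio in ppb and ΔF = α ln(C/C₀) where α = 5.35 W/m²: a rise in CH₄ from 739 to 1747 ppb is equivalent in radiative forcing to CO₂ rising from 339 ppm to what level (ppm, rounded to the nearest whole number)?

CH₄ forcing: 0.036 × (√1747 − √739) = 0.036 × (41.7971 − 27.1846) = 0.036 × 14.6125 = 0.52605 W/m².
Set 5.35 ln(C/339) = 0.52605: ln(C/339) = 0.52605/5.35 = 0.09833, so C = 339 × e^0.09833 = 339 × 1.10333 = 374.03 ppm.

C ≈ 374 ppm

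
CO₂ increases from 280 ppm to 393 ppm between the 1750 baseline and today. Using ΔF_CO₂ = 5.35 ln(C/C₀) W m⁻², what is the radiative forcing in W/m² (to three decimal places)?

ΔF = 1.814 W/m²

CO₂: 5.35 × ln(393/280) = 5.35 × ln(1.40357) = 5.35 × 0.33902 = 1.8138 W/m².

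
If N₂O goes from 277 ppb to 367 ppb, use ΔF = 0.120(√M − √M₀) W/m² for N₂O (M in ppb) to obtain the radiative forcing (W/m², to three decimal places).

N₂O: 0.120 × (√367 − √277) = 0.120 × (19.1572 − 16.6433) = 0.120 × 2.5139 = 0.3017 W/m².

ΔF = 0.302 W/m²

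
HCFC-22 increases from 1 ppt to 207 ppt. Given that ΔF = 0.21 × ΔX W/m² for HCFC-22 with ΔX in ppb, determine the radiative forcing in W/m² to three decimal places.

HCFC-22: Δ = 207 − 1 = 206 ppt = 0.206 ppb; ΔF = 0.21 × 0.206 = 0.0433 W/m².

ΔF = 0.043 W/m²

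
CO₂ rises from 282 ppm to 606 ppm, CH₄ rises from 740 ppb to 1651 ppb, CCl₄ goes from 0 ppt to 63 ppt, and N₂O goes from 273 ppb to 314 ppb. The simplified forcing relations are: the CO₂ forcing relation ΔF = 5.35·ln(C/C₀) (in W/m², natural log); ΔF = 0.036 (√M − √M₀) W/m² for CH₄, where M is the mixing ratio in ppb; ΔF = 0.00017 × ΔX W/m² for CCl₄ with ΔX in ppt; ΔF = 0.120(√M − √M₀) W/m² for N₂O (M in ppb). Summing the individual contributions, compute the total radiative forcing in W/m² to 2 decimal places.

CO₂: 5.35 × ln(606/282) = 5.35 × ln(2.14894) = 5.35 × 0.76497 = 4.0926 W/m².
CH₄: 0.036 × (√1651 − √740) = 0.036 × (40.6325 − 27.2029) = 0.036 × 13.4296 = 0.4835 W/m².
CCl₄: ΔF = 0.00017 × (63 − 0) = 0.00017 × 63 = 0.0107 W/m².
N₂O: 0.120 × (√314 − √273) = 0.120 × (17.7200 − 16.5227) = 0.120 × 1.1973 = 0.1437 W/m².
Total ΔF = 4.0926 + 0.4835 + 0.0107 + 0.1437 = 4.7305 W/m².

ΔF = 4.73 W/m²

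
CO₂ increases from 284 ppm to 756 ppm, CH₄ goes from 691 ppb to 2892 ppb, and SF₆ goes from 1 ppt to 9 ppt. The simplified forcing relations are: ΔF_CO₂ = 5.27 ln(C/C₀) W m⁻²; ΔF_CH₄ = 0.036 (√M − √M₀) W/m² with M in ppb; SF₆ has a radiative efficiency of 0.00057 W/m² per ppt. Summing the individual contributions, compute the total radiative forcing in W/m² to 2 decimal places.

CO₂: 5.27 × ln(756/284) = 5.27 × ln(2.66197) = 5.27 × 0.97907 = 5.1597 W/m².
CH₄: 0.036 × (√2892 − √691) = 0.036 × (53.7773 − 26.2869) = 0.036 × 27.4904 = 0.9897 W/m².
SF₆: ΔF = 0.00057 × (9 − 1) = 0.00057 × 8 = 0.0046 W/m².
Total ΔF = 5.1597 + 0.9897 + 0.0046 = 6.1540 W/m².

ΔF = 6.15 W/m²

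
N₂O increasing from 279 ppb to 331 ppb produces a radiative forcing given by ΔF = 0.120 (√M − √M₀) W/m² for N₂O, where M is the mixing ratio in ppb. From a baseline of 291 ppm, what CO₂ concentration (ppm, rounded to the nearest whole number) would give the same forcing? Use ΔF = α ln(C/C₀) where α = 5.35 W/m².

N₂O forcing: 0.120 × (√331 − √279) = 0.120 × (18.1934 − 16.7033) = 0.120 × 1.4901 = 0.17881 W/m².
Set 5.35 ln(C/291) = 0.17881: ln(C/291) = 0.17881/5.35 = 0.03342, so C = 291 × e^0.03342 = 291 × 1.03398 = 300.89 ppm.

C ≈ 301 ppm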